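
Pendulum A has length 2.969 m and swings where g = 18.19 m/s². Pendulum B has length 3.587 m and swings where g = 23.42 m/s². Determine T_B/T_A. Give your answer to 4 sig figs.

T = 2π√(L/g), so T_B/T_A = √((L_B/g_B)/(L_A/g_A)) = √((3.587/23.42)/(2.969/18.19)) = 0.9687.

0.9687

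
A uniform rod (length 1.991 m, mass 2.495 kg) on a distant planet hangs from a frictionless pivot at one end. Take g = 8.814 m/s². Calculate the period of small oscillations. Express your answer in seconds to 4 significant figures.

For a physical pendulum T = 2π√(I/(mgd)), with d = 0.99550 m from pivot to centre of mass.
I_cm = mL²/12 = 2.495 × 1.991²/12 = 0.82420 kg·m²; I = I_cm + md² = 0.82420 + 2.495 × 0.99550² = 3.2968 kg·m².
T = 2π√(3.2968/(2.495 × 8.814 × 0.99550)) = 2.438 s.

2.438 s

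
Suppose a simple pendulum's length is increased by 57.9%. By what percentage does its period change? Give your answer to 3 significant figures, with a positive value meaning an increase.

25.7%

T ∝ √L, so T'/T = √(1.579) = 1.257.
Percentage change in T = (1.257 − 1) × 100% = 25.7%.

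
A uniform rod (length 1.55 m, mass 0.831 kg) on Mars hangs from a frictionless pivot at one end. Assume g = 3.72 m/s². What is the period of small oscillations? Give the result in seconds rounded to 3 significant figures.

For a physical pendulum T = 2π√(I/(mgd)), with d = 0.7750 m from pivot to centre of mass.
I_cm = mL²/12 = 0.831 × 1.55²/12 = 0.1664 kg·m²; I = I_cm + md² = 0.1664 + 0.831 × 0.7750² = 0.6655 kg·m².
T = 2π√(0.6655/(0.831 × 3.72 × 0.7750)) = 3.31 s.

3.31 s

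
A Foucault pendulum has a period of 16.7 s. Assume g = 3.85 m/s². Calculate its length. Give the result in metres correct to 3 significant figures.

From T = 2π√(L/g), L = gT²/(4π²) = 3.85 × 16.70²/(4π²) = 27.2 m.

27.2 m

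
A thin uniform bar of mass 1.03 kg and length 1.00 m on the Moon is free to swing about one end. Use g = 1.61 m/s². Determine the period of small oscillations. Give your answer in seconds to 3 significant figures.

4.04 s

For a physical pendulum T = 2π√(I/(mgd)), with d = 0.5000 m from pivot to centre of mass.
I_cm = mL²/12 = 1.03 × 1.00²/12 = 0.08583 kg·m²; I = I_cm + md² = 0.08583 + 1.03 × 0.5000² = 0.3433 kg·m².
T = 2π√(0.3433/(1.03 × 1.61 × 0.5000)) = 4.04 s.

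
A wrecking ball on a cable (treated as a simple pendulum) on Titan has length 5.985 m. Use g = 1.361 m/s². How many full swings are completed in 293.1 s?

T = 2π√(L/g) = 2π√(5.985/1.361) = 13.176 s.
Number of complete oscillations = ⌊293.1/13.176⌋ = ⌊22.245⌋ = 22.

22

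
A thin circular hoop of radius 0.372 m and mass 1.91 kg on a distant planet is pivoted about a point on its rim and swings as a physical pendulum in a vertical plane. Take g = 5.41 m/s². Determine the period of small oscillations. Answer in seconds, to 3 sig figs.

I_cm = mr² = 0.2643 kg·m². The pivot is at distance d = 0.372 m from the centre of mass.
By the parallel-axis theorem, I = I_cm + md² = 0.2643 + 0.2643 = 0.5286 kg·m².
T = 2π√(I/(mgd)) = 2π√(0.5286/(1.91 × 5.41 × 0.372)) = 2.33 s.

2.33 s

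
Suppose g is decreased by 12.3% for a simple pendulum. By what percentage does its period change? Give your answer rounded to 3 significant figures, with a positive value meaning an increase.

6.78%

T ∝ 1/√g, so T'/T = 1/√(0.8770) = 1.068.
Percentage change in T = (1.068 − 1) × 100% = 6.78%.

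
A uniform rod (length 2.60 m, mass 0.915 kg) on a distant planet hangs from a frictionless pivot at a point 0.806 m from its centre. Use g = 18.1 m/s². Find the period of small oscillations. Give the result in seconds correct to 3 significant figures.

1.81 s

For a physical pendulum T = 2π√(I/(mgd)), with d = 0.8060 m from pivot to centre of mass.
I_cm = mL²/12 = 0.915 × 2.60²/12 = 0.5155 kg·m²; I = I_cm + md² = 0.5155 + 0.915 × 0.8060² = 1.110 kg·m².
T = 2π√(1.110/(0.915 × 18.1 × 0.8060)) = 1.81 s.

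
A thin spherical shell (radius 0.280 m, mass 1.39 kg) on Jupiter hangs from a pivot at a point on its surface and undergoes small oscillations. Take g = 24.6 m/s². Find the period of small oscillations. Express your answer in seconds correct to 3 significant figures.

I_cm = (2/3)mr² = 0.07265 kg·m². The pivot is at distance d = 0.280 m from the centre of mass.
By the parallel-axis theorem, I = I_cm + md² = 0.07265 + 0.1090 = 0.1816 kg·m².
T = 2π√(I/(mgd)) = 2π√(0.1816/(1.39 × 24.6 × 0.280)) = 0.865 s.

0.865 s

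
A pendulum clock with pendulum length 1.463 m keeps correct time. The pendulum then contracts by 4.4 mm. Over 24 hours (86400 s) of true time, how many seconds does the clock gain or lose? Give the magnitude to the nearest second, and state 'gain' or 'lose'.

gain 130 s

T ∝ √L, so T'/T = √(1.45860/1.463) = 0.998495.
In 86400 s of true time the clock registers 86400/0.998495 = 86530.2 s, so it gains 130 s.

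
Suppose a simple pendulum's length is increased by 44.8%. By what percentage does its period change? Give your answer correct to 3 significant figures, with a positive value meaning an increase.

20.3%

T ∝ √L, so T'/T = √(1.448) = 1.203.
Percentage change in T = (1.203 − 1) × 100% = 20.3%.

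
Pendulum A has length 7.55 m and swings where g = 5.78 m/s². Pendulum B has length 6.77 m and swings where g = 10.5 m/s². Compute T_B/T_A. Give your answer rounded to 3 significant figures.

0.703

T = 2π√(L/g), so T_B/T_A = √((L_B/g_B)/(L_A/g_A)) = √((6.77/10.5)/(7.55/5.78)) = 0.703.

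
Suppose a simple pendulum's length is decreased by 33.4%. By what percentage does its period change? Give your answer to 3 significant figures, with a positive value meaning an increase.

T ∝ √L, so T'/T = √(0.6660) = 0.8161.
Percentage change in T = (0.8161 − 1) × 100% = -18.4%.

-18.4%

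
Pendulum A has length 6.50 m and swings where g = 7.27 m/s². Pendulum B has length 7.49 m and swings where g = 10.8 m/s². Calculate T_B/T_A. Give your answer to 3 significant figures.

T = 2π√(L/g), so T_B/T_A = √((L_B/g_B)/(L_A/g_A)) = √((7.49/10.8)/(6.50/7.27)) = 0.881.

0.881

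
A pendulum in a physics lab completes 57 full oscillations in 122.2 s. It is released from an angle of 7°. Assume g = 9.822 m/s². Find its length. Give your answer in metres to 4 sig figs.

1.143 m

T = 122.2/57 = 2.1439 s.
From T = 2π√(L/g), L = gT²/(4π²) = 9.822 × 2.1439²/(4π²) = 1.143 m.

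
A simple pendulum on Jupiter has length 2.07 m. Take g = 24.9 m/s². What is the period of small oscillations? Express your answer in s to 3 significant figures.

T = 2π√(L/g) = 2π√(2.07/24.9) = 2π × 0.2883 = 1.81 s.

1.81 s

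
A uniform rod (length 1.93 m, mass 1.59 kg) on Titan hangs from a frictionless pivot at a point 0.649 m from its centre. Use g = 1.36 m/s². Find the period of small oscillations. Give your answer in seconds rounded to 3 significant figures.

For a physical pendulum T = 2π√(I/(mgd)), with d = 0.6490 m from pivot to centre of mass.
I_cm = mL²/12 = 1.59 × 1.93²/12 = 0.4935 kg·m²; I = I_cm + md² = 0.4935 + 1.59 × 0.6490² = 1.163 kg·m².
T = 2π√(1.163/(1.59 × 1.36 × 0.6490)) = 5.72 s.

5.72 s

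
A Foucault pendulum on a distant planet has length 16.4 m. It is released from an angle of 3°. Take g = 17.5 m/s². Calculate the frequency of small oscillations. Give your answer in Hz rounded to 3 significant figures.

T = 2π√(L/g) = 2π√(16.4/17.5) = 6.083 s, so f = 1/T = 0.164 Hz.

0.164 Hz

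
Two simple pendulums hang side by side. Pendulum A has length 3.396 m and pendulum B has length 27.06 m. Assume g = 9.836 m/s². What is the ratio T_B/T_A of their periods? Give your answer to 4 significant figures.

T ∝ √L, so T_B/T_A = √(L_B/L_A) = √(27.06/3.396) = 2.823.

2.823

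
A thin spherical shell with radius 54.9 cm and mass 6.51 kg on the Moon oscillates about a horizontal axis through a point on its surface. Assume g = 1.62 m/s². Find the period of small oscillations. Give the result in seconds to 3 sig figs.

4.72 s

I_cm = (2/3)mr² = 1.308 kg·m². The pivot is at distance d = 0.549 m from the centre of mass.
By the parallel-axis theorem, I = I_cm + md² = 1.308 + 1.962 = 3.270 kg·m².
T = 2π√(I/(mgd)) = 2π√(3.270/(6.51 × 1.62 × 0.549)) = 4.72 s.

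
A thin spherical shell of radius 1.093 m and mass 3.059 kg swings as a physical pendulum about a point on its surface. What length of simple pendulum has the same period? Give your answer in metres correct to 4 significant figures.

1.822 m

The equivalent simple-pendulum length is L_eq = I/(md), where I is about the pivot and d = 1.0930 m.
I_cm = (2/3)mR² = 2.4363 kg·m², so I = I_cm + md² = 2.4363 + 3.6544 = 6.0907 kg·m².
L_eq = 6.0907/(3.059 × 1.0930) = 1.822 m.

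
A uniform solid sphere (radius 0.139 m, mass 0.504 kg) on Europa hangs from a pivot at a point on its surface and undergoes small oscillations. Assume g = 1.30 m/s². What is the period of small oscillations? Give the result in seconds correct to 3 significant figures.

I_cm = (2/5)mr² = 0.003895 kg·m². The pivot is at distance d = 0.139 m from the centre of mass.
By the parallel-axis theorem, I = I_cm + md² = 0.003895 + 0.009738 = 0.01363 kg·m².
T = 2π√(I/(mgd)) = 2π√(0.01363/(0.504 × 1.30 × 0.139)) = 2.43 s.

2.43 s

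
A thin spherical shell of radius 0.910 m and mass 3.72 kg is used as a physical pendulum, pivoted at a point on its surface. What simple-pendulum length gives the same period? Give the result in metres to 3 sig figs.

The equivalent simple-pendulum length is L_eq = I/(md), where I is about the pivot and d = 0.9100 m.
I_cm = (2/3)mR² = 2.054 kg·m², so I = I_cm + md² = 2.054 + 3.081 = 5.134 kg·m².
L_eq = 5.134/(3.72 × 0.9100) = 1.52 m.

1.52 m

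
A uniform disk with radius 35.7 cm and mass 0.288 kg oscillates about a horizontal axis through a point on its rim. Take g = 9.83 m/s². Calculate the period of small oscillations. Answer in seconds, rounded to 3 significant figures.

I_cm = ½mr² = 0.01835 kg·m². The pivot is at distance d = 0.357 m from the centre of mass.
By the parallel-axis theorem, I = I_cm + md² = 0.01835 + 0.03671 = 0.05506 kg·m².
T = 2π√(I/(mgd)) = 2π√(0.05506/(0.288 × 9.83 × 0.357)) = 1.47 s.

1.47 s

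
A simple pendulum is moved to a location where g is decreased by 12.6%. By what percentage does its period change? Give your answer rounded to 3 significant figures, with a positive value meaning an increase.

T ∝ 1/√g, so T'/T = 1/√(0.8740) = 1.070.
Percentage change in T = (1.070 − 1) × 100% = 6.97%.

6.97%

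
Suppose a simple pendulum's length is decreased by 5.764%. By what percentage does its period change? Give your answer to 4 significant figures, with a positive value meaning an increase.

T ∝ √L, so T'/T = √(0.94236) = 0.97075.
Percentage change in T = (0.97075 − 1) × 100% = -2.925%.

-2.925%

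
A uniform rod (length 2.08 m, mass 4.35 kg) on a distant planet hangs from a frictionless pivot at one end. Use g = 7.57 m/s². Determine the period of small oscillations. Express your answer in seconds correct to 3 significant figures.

For a physical pendulum T = 2π√(I/(mgd)), with d = 1.040 m from pivot to centre of mass.
I_cm = mL²/12 = 4.35 × 2.08²/12 = 1.568 kg·m²; I = I_cm + md² = 1.568 + 4.35 × 1.040² = 6.273 kg·m².
T = 2π√(6.273/(4.35 × 7.57 × 1.040)) = 2.69 s.

2.69 s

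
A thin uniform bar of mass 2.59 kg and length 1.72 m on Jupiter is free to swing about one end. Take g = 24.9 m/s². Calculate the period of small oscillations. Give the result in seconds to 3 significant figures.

For a physical pendulum T = 2π√(I/(mgd)), with d = 0.8600 m from pivot to centre of mass.
I_cm = mL²/12 = 2.59 × 1.72²/12 = 0.6385 kg·m²; I = I_cm + md² = 0.6385 + 2.59 × 0.8600² = 2.554 kg·m².
T = 2π√(2.554/(2.59 × 24.9 × 0.8600)) = 1.35 s.

1.35 s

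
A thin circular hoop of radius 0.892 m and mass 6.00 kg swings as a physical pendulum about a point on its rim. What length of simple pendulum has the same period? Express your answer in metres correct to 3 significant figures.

1.78 m

The equivalent simple-pendulum length is L_eq = I/(md), where I is about the pivot and d = 0.8920 m.
I_cm = mR² = 4.774 kg·m², so I = I_cm + md² = 4.774 + 4.774 = 9.548 kg·m².
L_eq = 9.548/(6.00 × 0.8920) = 1.78 m.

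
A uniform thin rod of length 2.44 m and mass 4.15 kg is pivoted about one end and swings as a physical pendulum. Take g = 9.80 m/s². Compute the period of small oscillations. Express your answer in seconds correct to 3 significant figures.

For a physical pendulum T = 2π√(I/(mgd)), with d = 1.220 m from pivot to centre of mass.
I_cm = mL²/12 = 4.15 × 2.44²/12 = 2.059 kg·m²; I = I_cm + md² = 2.059 + 4.15 × 1.220² = 8.236 kg·m².
T = 2π√(8.236/(4.15 × 9.80 × 1.220)) = 2.56 s.

2.56 s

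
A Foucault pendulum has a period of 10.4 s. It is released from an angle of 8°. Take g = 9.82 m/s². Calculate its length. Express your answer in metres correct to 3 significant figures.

From T = 2π√(L/g), L = gT²/(4π²) = 9.82 × 10.40²/(4π²) = 26.9 m.

26.9 m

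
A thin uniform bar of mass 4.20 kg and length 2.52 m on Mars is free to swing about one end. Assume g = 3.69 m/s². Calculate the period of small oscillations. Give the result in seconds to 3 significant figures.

For a physical pendulum T = 2π√(I/(mgd)), with d = 1.260 m from pivot to centre of mass.
I_cm = mL²/12 = 4.20 × 2.52²/12 = 2.223 kg·m²; I = I_cm + md² = 2.223 + 4.20 × 1.260² = 8.891 kg·m².
T = 2π√(8.891/(4.20 × 3.69 × 1.260)) = 4.24 s.

4.24 s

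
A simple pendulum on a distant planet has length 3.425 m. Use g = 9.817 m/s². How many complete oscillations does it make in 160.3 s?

T = 2π√(L/g) = 2π√(3.425/9.817) = 3.7113 s.
Number of complete oscillations = ⌊160.3/3.7113⌋ = ⌊43.193⌋ = 43.

43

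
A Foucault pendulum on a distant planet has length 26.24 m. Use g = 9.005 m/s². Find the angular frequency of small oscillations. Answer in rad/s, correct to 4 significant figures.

0.5858 rad/s

ω = √(g/L) = √(9.005/26.24) = 0.5858 rad/s.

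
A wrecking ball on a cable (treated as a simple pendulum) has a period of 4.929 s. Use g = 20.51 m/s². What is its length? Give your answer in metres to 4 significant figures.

12.62 m

From T = 2π√(L/g), L = gT²/(4π²) = 20.51 × 4.9290²/(4π²) = 12.62 m.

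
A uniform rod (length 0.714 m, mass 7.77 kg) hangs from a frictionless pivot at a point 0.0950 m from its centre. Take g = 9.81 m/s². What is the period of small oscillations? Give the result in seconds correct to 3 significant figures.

For a physical pendulum T = 2π√(I/(mgd)), with d = 0.09500 m from pivot to centre of mass.
I_cm = mL²/12 = 7.77 × 0.714²/12 = 0.3301 kg·m²; I = I_cm + md² = 0.3301 + 7.77 × 0.09500² = 0.4002 kg·m².
T = 2π√(0.4002/(7.77 × 9.81 × 0.09500)) = 1.48 s.

1.48 s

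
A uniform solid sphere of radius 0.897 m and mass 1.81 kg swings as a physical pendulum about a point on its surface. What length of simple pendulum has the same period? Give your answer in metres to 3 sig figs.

The equivalent simple-pendulum length is L_eq = I/(md), where I is about the pivot and d = 0.8970 m.
I_cm = (2/5)mR² = 0.5825 kg·m², so I = I_cm + md² = 0.5825 + 1.456 = 2.039 kg·m².
L_eq = 2.039/(1.81 × 0.8970) = 1.26 m.

1.26 m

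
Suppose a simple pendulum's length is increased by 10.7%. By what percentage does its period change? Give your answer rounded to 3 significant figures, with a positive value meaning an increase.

5.21%

T ∝ √L, so T'/T = √(1.107) = 1.052.
Percentage change in T = (1.052 − 1) × 100% = 5.21%.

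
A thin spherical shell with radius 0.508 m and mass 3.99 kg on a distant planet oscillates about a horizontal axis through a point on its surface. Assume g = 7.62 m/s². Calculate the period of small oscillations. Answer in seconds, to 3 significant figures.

2.09 s

I_cm = (2/3)mr² = 0.6865 kg·m². The pivot is at distance d = 0.508 m from the centre of mass.
By the parallel-axis theorem, I = I_cm + md² = 0.6865 + 1.030 = 1.716 kg·m².
T = 2π√(I/(mgd)) = 2π√(1.716/(3.99 × 7.62 × 0.508)) = 2.09 s.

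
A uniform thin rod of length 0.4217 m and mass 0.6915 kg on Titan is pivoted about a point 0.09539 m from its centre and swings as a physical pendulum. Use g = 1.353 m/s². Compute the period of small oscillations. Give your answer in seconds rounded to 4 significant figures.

2.705 s

For a physical pendulum T = 2π√(I/(mgd)), with d = 0.095390 m from pivot to centre of mass.
I_cm = mL²/12 = 0.6915 × 0.4217²/12 = 0.010248 kg·m²; I = I_cm + md² = 0.010248 + 0.6915 × 0.095390² = 0.016540 kg·m².
T = 2π√(0.016540/(0.6915 × 1.353 × 0.095390)) = 2.705 s.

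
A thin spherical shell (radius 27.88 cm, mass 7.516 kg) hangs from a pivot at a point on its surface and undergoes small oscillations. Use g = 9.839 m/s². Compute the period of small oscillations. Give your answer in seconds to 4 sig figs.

I_cm = (2/3)mr² = 0.38948 kg·m². The pivot is at distance d = 0.2788 m from the centre of mass.
By the parallel-axis theorem, I = I_cm + md² = 0.38948 + 0.58421 = 0.97369 kg·m².
T = 2π√(I/(mgd)) = 2π√(0.97369/(7.516 × 9.839 × 0.2788)) = 1.365 s.

1.365 s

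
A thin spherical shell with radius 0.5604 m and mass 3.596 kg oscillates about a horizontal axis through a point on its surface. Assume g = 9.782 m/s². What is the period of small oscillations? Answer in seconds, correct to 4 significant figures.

1.942 s

I_cm = (2/3)mr² = 0.75288 kg·m². The pivot is at distance d = 0.5604 m from the centre of mass.
By the parallel-axis theorem, I = I_cm + md² = 0.75288 + 1.1293 = 1.8822 kg·m².
T = 2π√(I/(mgd)) = 2π√(1.8822/(3.596 × 9.782 × 0.5604)) = 1.942 s.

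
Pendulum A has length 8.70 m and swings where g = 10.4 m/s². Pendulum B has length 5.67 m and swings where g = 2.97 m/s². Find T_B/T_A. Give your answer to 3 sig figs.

T = 2π√(L/g), so T_B/T_A = √((L_B/g_B)/(L_A/g_A)) = √((5.67/2.97)/(8.70/10.4)) = 1.51.

1.51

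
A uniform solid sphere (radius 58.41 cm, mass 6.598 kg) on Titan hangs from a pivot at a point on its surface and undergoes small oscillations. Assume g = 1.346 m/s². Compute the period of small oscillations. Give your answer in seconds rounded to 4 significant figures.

4.897 s

I_cm = (2/5)mr² = 0.90042 kg·m². The pivot is at distance d = 0.5841 m from the centre of mass.
By the parallel-axis theorem, I = I_cm + md² = 0.90042 + 2.2511 = 3.1515 kg·m².
T = 2π√(I/(mgd)) = 2π√(3.1515/(6.598 × 1.346 × 0.5841)) = 4.897 s.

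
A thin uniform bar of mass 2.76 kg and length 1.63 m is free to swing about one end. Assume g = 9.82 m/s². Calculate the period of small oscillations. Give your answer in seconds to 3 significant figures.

2.09 s

For a physical pendulum T = 2π√(I/(mgd)), with d = 0.8150 m from pivot to centre of mass.
I_cm = mL²/12 = 2.76 × 1.63²/12 = 0.6111 kg·m²; I = I_cm + md² = 0.6111 + 2.76 × 0.8150² = 2.444 kg·m².
T = 2π√(2.444/(2.76 × 9.82 × 0.8150)) = 2.09 s.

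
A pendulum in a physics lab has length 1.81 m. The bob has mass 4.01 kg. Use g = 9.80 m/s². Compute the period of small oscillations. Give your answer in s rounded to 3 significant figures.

T = 2π√(L/g) = 2π√(1.81/9.80) = 2π × 0.4298 = 2.70 s.

2.70 s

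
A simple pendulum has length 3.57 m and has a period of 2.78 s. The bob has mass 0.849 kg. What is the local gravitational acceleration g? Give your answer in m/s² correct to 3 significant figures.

From T = 2π√(L/g), g = 4π²L/T² = 4π² × 3.57/2.780² = 18.2 m/s².

18.2 m/s²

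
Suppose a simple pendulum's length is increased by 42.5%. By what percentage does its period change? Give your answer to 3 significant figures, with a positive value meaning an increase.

19.4%

T ∝ √L, so T'/T = √(1.425) = 1.194.
Percentage change in T = (1.194 − 1) × 100% = 19.4%.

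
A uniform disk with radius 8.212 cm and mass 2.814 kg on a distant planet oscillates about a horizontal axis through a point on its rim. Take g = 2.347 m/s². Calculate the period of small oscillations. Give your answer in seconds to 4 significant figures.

I_cm = ½mr² = 0.0094884 kg·m². The pivot is at distance d = 0.08212 m from the centre of mass.
By the parallel-axis theorem, I = I_cm + md² = 0.0094884 + 0.018977 = 0.028465 kg·m².
T = 2π√(I/(mgd)) = 2π√(0.028465/(2.814 × 2.347 × 0.08212)) = 1.439 s.

1.439 s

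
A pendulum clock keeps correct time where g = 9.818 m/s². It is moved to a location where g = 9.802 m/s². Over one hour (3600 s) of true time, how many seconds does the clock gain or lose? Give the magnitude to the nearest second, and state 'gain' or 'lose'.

lose 3 s

The clock's period scales as T ∝ 1/√g, so T'/T = √(9.818/9.802) = 1.00082.
In 3600 s of true time the clock registers 3600/1.00082 = 3597.1 s, so it loses 3 s.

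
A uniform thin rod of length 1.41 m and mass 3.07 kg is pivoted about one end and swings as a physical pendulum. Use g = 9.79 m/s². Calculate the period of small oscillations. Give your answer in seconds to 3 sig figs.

For a physical pendulum T = 2π√(I/(mgd)), with d = 0.7050 m from pivot to centre of mass.
I_cm = mL²/12 = 3.07 × 1.41²/12 = 0.5086 kg·m²; I = I_cm + md² = 0.5086 + 3.07 × 0.7050² = 2.034 kg·m².
T = 2π√(2.034/(3.07 × 9.79 × 0.7050)) = 1.95 s.

1.95 s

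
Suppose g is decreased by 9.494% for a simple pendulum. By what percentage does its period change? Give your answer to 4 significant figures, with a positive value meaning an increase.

T ∝ 1/√g, so T'/T = 1/√(0.90506) = 1.0511.
Percentage change in T = (1.0511 − 1) × 100% = 5.114%.

5.114%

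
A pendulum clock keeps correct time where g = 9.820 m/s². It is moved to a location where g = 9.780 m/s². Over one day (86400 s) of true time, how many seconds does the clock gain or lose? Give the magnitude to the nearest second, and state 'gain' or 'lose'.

lose 176 s

The clock's period scales as T ∝ 1/√g, so T'/T = √(9.820/9.780) = 1.00204.
In 86400 s of true time the clock registers 86400/1.00204 = 86223.9 s, so it loses 176 s.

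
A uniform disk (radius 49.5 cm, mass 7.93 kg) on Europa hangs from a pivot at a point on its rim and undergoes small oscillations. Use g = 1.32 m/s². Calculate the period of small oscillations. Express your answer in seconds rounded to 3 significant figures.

I_cm = ½mr² = 0.9715 kg·m². The pivot is at distance d = 0.495 m from the centre of mass.
By the parallel-axis theorem, I = I_cm + md² = 0.9715 + 1.943 = 2.915 kg·m².
T = 2π√(I/(mgd)) = 2π√(2.915/(7.93 × 1.32 × 0.495)) = 4.71 s.

4.71 s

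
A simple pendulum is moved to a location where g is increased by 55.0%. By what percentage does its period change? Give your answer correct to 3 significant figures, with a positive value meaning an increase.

T ∝ 1/√g, so T'/T = 1/√(1.550) = 0.8032.
Percentage change in T = (0.8032 − 1) × 100% = -19.7%.

-19.7%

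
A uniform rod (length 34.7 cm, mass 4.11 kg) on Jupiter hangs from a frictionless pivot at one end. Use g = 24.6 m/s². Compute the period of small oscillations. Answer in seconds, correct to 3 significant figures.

0.609 s

For a physical pendulum T = 2π√(I/(mgd)), with d = 0.1735 m from pivot to centre of mass.
I_cm = mL²/12 = 4.11 × 0.347²/12 = 0.04124 kg·m²; I = I_cm + md² = 0.04124 + 4.11 × 0.1735² = 0.1650 kg·m².
T = 2π√(0.1650/(4.11 × 24.6 × 0.1735)) = 0.609 s.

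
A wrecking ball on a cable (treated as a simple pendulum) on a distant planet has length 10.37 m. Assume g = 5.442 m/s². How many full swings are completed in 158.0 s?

18

T = 2π√(L/g) = 2π√(10.37/5.442) = 8.6734 s.
Number of complete oscillations = ⌊158.0/8.6734⌋ = ⌊18.217⌋ = 18.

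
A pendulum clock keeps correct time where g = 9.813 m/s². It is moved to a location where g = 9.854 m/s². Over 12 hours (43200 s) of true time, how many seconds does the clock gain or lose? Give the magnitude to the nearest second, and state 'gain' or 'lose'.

gain 90 s

The clock's period scales as T ∝ 1/√g, so T'/T = √(9.813/9.854) = 0.997917.
In 43200 s of true time the clock registers 43200/0.997917 = 43290.2 s, so it gains 90 s.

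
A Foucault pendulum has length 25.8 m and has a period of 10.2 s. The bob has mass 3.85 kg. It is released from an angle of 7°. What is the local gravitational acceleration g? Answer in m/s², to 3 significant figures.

9.79 m/s²

From T = 2π√(L/g), g = 4π²L/T² = 4π² × 25.8/10.20² = 9.79 m/s².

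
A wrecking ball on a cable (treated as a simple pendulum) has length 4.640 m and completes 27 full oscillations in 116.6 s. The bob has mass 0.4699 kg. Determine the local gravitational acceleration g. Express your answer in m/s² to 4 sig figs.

9.822 m/s²

T = 116.6/27 = 4.3185 s.
From T = 2π√(L/g), g = 4π²L/T² = 4π² × 4.640/4.3185² = 9.822 m/s².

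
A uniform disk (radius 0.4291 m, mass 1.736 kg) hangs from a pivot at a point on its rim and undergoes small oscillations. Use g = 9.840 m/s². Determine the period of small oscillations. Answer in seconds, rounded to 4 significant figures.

I_cm = ½mr² = 0.15982 kg·m². The pivot is at distance d = 0.4291 m from the centre of mass.
By the parallel-axis theorem, I = I_cm + md² = 0.15982 + 0.31964 = 0.47947 kg·m².
T = 2π√(I/(mgd)) = 2π√(0.47947/(1.736 × 9.840 × 0.4291)) = 1.607 s.

1.607 s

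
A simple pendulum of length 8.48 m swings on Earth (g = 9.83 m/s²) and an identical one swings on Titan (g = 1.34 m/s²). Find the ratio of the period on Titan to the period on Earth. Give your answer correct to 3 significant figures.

T ∝ 1/√g, so T₂/T₁ = √(g₁/g₂) = √(9.83/1.34) = 2.71.

2.71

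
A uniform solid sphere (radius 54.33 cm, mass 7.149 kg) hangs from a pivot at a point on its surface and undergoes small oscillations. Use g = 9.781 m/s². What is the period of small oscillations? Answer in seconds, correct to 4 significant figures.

I_cm = (2/5)mr² = 0.84408 kg·m². The pivot is at distance d = 0.5433 m from the centre of mass.
By the parallel-axis theorem, I = I_cm + md² = 0.84408 + 2.1102 = 2.9543 kg·m².
T = 2π√(I/(mgd)) = 2π√(2.9543/(7.149 × 9.781 × 0.5433)) = 1.752 s.

1.752 s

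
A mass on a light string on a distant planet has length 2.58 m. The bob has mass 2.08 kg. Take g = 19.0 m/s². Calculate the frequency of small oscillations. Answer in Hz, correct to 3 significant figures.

T = 2π√(L/g) = 2π√(2.58/19.0) = 2.315 s, so f = 1/T = 0.432 Hz.

0.432 Hz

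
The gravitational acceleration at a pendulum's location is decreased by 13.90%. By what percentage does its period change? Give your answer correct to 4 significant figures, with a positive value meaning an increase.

7.770%

T ∝ 1/√g, so T'/T = 1/√(0.86100) = 1.0777.
Percentage change in T = (1.0777 − 1) × 100% = 7.770%.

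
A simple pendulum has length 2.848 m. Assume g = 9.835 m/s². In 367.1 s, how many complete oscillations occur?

108

T = 2π√(L/g) = 2π√(2.848/9.835) = 3.3811 s.
Number of complete oscillations = ⌊367.1/3.3811⌋ = ⌊108.57⌋ = 108.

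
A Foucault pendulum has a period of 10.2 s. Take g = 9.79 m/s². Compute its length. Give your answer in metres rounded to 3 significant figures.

From T = 2π√(L/g), L = gT²/(4π²) = 9.79 × 10.20²/(4π²) = 25.8 m.

25.8 m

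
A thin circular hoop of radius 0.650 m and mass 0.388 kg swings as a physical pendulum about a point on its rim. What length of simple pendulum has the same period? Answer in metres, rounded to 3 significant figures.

1.30 m

The equivalent simple-pendulum length is L_eq = I/(md), where I is about the pivot and d = 0.6500 m.
I_cm = mR² = 0.1639 kg·m², so I = I_cm + md² = 0.1639 + 0.1639 = 0.3279 kg·m².
L_eq = 0.3279/(0.388 × 0.6500) = 1.30 m.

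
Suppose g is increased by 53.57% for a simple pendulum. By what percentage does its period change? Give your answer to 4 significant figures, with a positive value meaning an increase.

T ∝ 1/√g, so T'/T = 1/√(1.5357) = 0.80695.
Percentage change in T = (0.80695 − 1) × 100% = -19.30%.

-19.30%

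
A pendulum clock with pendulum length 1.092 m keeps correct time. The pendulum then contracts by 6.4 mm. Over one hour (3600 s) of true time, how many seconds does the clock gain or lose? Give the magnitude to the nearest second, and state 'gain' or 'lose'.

gain 11 s

T ∝ √L, so T'/T = √(1.08560/1.092) = 0.997065.
In 3600 s of true time the clock registers 3600/0.997065 = 3610.6 s, so it gains 11 s.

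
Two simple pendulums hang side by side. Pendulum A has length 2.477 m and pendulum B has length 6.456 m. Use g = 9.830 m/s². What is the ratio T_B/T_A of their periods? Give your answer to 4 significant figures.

1.614

T ∝ √L, so T_B/T_A = √(L_B/L_A) = √(6.456/2.477) = 1.614.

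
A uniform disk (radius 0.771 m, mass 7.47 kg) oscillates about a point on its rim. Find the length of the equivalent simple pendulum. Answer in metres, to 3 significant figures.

The equivalent simple-pendulum length is L_eq = I/(md), where I is about the pivot and d = 0.7710 m.
I_cm = ½mR² = 2.220 kg·m², so I = I_cm + md² = 2.220 + 4.440 = 6.661 kg·m².
L_eq = 6.661/(7.47 × 0.7710) = 1.16 m.

1.16 m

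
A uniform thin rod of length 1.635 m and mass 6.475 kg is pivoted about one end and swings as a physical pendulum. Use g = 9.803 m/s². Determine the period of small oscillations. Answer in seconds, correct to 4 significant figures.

2.095 s

For a physical pendulum T = 2π√(I/(mgd)), with d = 0.81750 m from pivot to centre of mass.
I_cm = mL²/12 = 6.475 × 1.635²/12 = 1.4424 kg·m²; I = I_cm + md² = 1.4424 + 6.475 × 0.81750² = 5.7697 kg·m².
T = 2π√(5.7697/(6.475 × 9.803 × 0.81750)) = 2.095 s.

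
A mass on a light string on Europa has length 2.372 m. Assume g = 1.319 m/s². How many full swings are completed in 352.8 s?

T = 2π√(L/g) = 2π√(2.372/1.319) = 8.4259 s.
Number of complete oscillations = ⌊352.8/8.4259⌋ = ⌊41.871⌋ = 41.

41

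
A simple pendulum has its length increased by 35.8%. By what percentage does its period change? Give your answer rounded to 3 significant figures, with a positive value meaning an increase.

16.5%

T ∝ √L, so T'/T = √(1.358) = 1.165.
Percentage change in T = (1.165 − 1) × 100% = 16.5%.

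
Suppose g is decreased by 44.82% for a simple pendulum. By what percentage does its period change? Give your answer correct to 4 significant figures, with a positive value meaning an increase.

34.62%

T ∝ 1/√g, so T'/T = 1/√(0.55180) = 1.3462.
Percentage change in T = (1.3462 − 1) × 100% = 34.62%.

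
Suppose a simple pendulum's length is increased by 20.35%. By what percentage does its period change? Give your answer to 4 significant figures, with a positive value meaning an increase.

T ∝ √L, so T'/T = √(1.2035) = 1.0970.
Percentage change in T = (1.0970 − 1) × 100% = 9.704%.

9.704%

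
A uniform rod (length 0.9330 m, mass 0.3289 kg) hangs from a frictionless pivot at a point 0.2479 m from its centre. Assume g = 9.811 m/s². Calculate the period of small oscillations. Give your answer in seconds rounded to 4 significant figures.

1.475 s

For a physical pendulum T = 2π√(I/(mgd)), with d = 0.24790 m from pivot to centre of mass.
I_cm = mL²/12 = 0.3289 × 0.9330²/12 = 0.023859 kg·m²; I = I_cm + md² = 0.023859 + 0.3289 × 0.24790² = 0.044071 kg·m².
T = 2π√(0.044071/(0.3289 × 9.811 × 0.24790)) = 1.475 s.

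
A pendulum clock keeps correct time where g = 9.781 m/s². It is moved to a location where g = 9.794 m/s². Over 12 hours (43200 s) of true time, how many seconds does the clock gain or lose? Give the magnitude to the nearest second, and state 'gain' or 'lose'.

gain 29 s

The clock's period scales as T ∝ 1/√g, so T'/T = √(9.781/9.794) = 0.999336.
In 43200 s of true time the clock registers 43200/0.999336 = 43228.7 s, so it gains 29 s.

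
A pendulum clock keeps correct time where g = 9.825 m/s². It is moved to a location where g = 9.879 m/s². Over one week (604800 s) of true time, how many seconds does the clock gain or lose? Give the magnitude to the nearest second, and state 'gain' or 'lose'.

The clock's period scales as T ∝ 1/√g, so T'/T = √(9.825/9.879) = 0.997263.
In 604800 s of true time the clock registers 604800/0.997263 = 606459.8 s, so it gains 1660 s.

gain 1660 s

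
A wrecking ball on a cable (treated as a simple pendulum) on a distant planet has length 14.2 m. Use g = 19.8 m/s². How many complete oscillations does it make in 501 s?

94

T = 2π√(L/g) = 2π√(14.2/19.8) = 5.321 s.
Number of complete oscillations = ⌊501/5.321⌋ = ⌊94.16⌋ = 94.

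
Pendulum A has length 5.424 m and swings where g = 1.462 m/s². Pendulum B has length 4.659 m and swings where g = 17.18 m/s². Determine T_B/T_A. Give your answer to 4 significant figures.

T = 2π√(L/g), so T_B/T_A = √((L_B/g_B)/(L_A/g_A)) = √((4.659/17.18)/(5.424/1.462)) = 0.2704.

0.2704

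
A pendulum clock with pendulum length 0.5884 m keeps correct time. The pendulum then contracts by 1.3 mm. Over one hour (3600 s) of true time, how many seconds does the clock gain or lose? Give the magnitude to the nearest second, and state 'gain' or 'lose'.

gain 4 s

T ∝ √L, so T'/T = √(0.58710/0.5884) = 0.998895.
In 3600 s of true time the clock registers 3600/0.998895 = 3604.0 s, so it gains 4 s.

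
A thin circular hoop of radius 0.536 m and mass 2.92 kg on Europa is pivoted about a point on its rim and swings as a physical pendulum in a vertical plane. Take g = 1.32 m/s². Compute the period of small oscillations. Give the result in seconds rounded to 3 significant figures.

5.66 s

I_cm = mr² = 0.8389 kg·m². The pivot is at distance d = 0.536 m from the centre of mass.
By the parallel-axis theorem, I = I_cm + md² = 0.8389 + 0.8389 = 1.678 kg·m².
T = 2π√(I/(mgd)) = 2π√(1.678/(2.92 × 1.32 × 0.536)) = 5.66 s.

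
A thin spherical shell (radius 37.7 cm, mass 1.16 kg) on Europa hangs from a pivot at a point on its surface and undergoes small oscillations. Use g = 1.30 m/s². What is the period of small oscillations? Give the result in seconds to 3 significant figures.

I_cm = (2/3)mr² = 0.1099 kg·m². The pivot is at distance d = 0.377 m from the centre of mass.
By the parallel-axis theorem, I = I_cm + md² = 0.1099 + 0.1649 = 0.2748 kg·m².
T = 2π√(I/(mgd)) = 2π√(0.2748/(1.16 × 1.30 × 0.377)) = 4.37 s.

4.37 s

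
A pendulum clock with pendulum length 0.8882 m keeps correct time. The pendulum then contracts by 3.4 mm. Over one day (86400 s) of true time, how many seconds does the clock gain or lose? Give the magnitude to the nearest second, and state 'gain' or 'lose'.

T ∝ √L, so T'/T = √(0.88480/0.8882) = 0.998084.
In 86400 s of true time the clock registers 86400/0.998084 = 86565.8 s, so it gains 166 s.

gain 166 s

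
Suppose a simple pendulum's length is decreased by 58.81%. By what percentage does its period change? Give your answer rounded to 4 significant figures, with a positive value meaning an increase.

-35.82%

T ∝ √L, so T'/T = √(0.41190) = 0.64179.
Percentage change in T = (0.64179 − 1) × 100% = -35.82%.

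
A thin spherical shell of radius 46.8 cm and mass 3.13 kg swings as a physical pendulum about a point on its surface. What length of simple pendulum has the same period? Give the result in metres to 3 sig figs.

0.780 m

The equivalent simple-pendulum length is L_eq = I/(md), where I is about the pivot and d = 0.4680 m.
I_cm = (2/3)mR² = 0.4570 kg·m², so I = I_cm + md² = 0.4570 + 0.6855 = 1.143 kg·m².
L_eq = 1.143/(3.13 × 0.4680) = 0.780 m.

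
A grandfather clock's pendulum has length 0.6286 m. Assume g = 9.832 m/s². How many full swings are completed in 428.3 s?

269

T = 2π√(L/g) = 2π√(0.6286/9.832) = 1.5887 s.
Number of complete oscillations = ⌊428.3/1.5887⌋ = ⌊269.59⌋ = 269.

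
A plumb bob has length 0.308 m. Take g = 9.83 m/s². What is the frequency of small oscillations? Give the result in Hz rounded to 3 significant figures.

0.899 Hz

T = 2π√(L/g) = 2π√(0.308/9.83) = 1.112 s, so f = 1/T = 0.899 Hz.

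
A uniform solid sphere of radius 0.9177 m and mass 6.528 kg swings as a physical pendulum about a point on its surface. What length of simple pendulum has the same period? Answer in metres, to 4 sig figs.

1.285 m

The equivalent simple-pendulum length is L_eq = I/(md), where I is about the pivot and d = 0.91770 m.
I_cm = (2/5)mR² = 2.1991 kg·m², so I = I_cm + md² = 2.1991 + 5.4977 = 7.6968 kg·m².
L_eq = 7.6968/(6.528 × 0.91770) = 1.285 m.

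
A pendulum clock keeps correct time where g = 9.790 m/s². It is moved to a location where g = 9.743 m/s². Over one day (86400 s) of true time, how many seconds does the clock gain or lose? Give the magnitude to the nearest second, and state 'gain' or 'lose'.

lose 208 s

The clock's period scales as T ∝ 1/√g, so T'/T = √(9.790/9.743) = 1.00241.
In 86400 s of true time the clock registers 86400/1.00241 = 86192.4 s, so it loses 208 s.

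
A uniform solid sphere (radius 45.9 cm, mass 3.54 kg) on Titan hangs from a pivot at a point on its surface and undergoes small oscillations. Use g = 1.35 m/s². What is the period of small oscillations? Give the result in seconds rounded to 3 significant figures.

4.33 s

I_cm = (2/5)mr² = 0.2983 kg·m². The pivot is at distance d = 0.459 m from the centre of mass.
By the parallel-axis theorem, I = I_cm + md² = 0.2983 + 0.7458 = 1.044 kg·m².
T = 2π√(I/(mgd)) = 2π√(1.044/(3.54 × 1.35 × 0.459)) = 4.33 s.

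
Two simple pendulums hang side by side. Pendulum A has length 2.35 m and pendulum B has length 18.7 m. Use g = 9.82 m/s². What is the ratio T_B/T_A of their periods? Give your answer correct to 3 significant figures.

T ∝ √L, so T_B/T_A = √(L_B/L_A) = √(18.7/2.35) = 2.82.

2.82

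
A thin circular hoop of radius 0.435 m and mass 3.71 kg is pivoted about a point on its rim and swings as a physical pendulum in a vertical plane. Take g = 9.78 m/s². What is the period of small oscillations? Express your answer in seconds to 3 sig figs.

1.87 s

I_cm = mr² = 0.7020 kg·m². The pivot is at distance d = 0.435 m from the centre of mass.
By the parallel-axis theorem, I = I_cm + md² = 0.7020 + 0.7020 = 1.404 kg·m².
T = 2π√(I/(mgd)) = 2π√(1.404/(3.71 × 9.78 × 0.435)) = 1.87 s.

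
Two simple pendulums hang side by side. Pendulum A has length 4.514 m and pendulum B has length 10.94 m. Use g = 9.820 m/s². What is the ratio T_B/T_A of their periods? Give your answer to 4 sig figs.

T ∝ √L, so T_B/T_A = √(L_B/L_A) = √(10.94/4.514) = 1.557.

1.557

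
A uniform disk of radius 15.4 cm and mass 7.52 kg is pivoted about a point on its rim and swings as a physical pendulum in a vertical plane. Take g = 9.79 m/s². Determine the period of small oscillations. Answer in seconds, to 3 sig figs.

I_cm = ½mr² = 0.08917 kg·m². The pivot is at distance d = 0.154 m from the centre of mass.
By the parallel-axis theorem, I = I_cm + md² = 0.08917 + 0.1783 = 0.2675 kg·m².
T = 2π√(I/(mgd)) = 2π√(0.2675/(7.52 × 9.79 × 0.154)) = 0.965 s.

0.965 s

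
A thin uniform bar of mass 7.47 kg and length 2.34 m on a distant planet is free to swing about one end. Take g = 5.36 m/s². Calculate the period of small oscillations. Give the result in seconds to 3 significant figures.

For a physical pendulum T = 2π√(I/(mgd)), with d = 1.170 m from pivot to centre of mass.
I_cm = mL²/12 = 7.47 × 2.34²/12 = 3.409 kg·m²; I = I_cm + md² = 3.409 + 7.47 × 1.170² = 13.63 kg·m².
T = 2π√(13.63/(7.47 × 5.36 × 1.170)) = 3.39 s.

3.39 s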